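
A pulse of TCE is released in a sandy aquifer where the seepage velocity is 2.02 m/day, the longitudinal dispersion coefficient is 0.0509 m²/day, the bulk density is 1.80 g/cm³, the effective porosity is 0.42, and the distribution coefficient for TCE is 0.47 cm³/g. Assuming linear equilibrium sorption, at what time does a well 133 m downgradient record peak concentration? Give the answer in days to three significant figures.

198 days

Retardation factor R = 1 + ρ_b·K_d/n = 1 + 1.80 × 0.47/0.42 = 3.014.
Sorption retards both mechanisms: v_R = v/R = 0.6702 m/day, D_R = D/R = 0.01689 m²/day.
Peak time from v_R²t² + 2D_R t − x² = 0: t = (√(D_R² + v_R²x²) − D_R)/v_R².
√(D_R² + v_R²x²) = √(0.01689² + 0.6702² × 133²) = 89.14; v_R² = 0.4492.
t = (89.14 − 0.01689)/0.4492 = 198 days.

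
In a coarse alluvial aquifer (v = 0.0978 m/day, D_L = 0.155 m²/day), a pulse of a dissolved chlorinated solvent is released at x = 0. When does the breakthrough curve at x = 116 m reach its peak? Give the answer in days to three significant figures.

1170 days

For the 1D instantaneous-source solution, setting ∂C/∂t = 0 at fixed x gives v²t² + 2Dt − x² = 0, so t = (√(D² + v²x²) − D)/v².
√(D² + v²x²) = √(0.155² + 0.0978² × 116²) = 11.35; v² = 0.00956484.
t = (11.35 − 0.155)/0.00956484 = 1170 days (vs. the pure-advection estimate x/v = 1190 d).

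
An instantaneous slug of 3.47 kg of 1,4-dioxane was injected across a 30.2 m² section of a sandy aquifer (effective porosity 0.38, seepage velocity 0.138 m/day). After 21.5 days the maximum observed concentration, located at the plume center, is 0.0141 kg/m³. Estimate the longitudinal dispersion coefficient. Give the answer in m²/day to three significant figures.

1.70 m²/day

At the plume center C_max = M/(n_e·A·√(4πDt)), so D = M²/(4πt·(n_e·A·C_max)²).
n_e·A·C_max = 0.38 × 30.2 × 0.0141 = 0.1618 kg/m.
D = 3.47²/(4π × 21.5 × 0.1618²) = 1.70 m²/day.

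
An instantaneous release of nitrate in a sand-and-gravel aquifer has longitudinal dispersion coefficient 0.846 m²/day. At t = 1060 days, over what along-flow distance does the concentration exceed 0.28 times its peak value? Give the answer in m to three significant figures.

135 m

The plume is Gaussian with σ = √(2Dt) = √(2 × 0.846 × 1060) = 42.35 m.
C/C_peak = exp(−Δx²/(2σ²)) = 0.28 ⇒ Δx = σ·√(−2 ln 0.28) = 42.35 × 1.596 = 67.59 m.
Width = 2Δx = 135 m.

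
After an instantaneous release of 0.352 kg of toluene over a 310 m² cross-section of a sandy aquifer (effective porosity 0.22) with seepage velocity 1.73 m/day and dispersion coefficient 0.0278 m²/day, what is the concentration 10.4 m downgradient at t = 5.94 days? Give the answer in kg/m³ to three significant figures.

For an instantaneous plane source, C(x,t) = M/(n_e·A·√(4πDt)) · exp(−(x−vt)²/(4Dt)), with n_e·A the pore (flow) area.
Plume center vt = 1.73 × 5.94 = 10.2762 m, so the well at 10.4 m is 0.1238 m downgradient of the peak.
√(4πDt) = 1.441 m, giving peak height M/(n_e·A·√(4πDt)) = 0.352/(0.22 × 310 × 1.441) = 0.003582 kg/m³.
(x−vt)²/(4Dt) = (0.1238)²/(4 × 0.0278 × 5.94) = 0.02320; exp(−0.02320) = 0.9771.
C = 0.003582 × 0.9771 = 0.00350 kg/m³.

0.00350 kg/m³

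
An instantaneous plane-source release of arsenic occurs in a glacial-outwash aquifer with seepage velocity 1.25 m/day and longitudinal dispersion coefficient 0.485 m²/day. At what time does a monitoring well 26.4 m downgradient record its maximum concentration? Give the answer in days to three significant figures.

For the 1D instantaneous-source solution, setting ∂C/∂t = 0 at fixed x gives v²t² + 2Dt − x² = 0, so t = (√(D² + v²x²) − D)/v².
√(D² + v²x²) = √(0.485² + 1.25² × 26.4²) = 33.00; v² = 1.5625.
t = (33.00 − 0.485)/1.5625 = 20.8 days (vs. the pure-advection estimate x/v = 21.1 d).

20.8 days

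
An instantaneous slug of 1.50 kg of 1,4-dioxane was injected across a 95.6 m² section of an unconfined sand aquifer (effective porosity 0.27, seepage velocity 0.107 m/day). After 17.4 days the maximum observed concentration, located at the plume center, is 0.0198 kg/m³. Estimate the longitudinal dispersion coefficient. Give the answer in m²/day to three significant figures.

0.0394 m²/day

At the plume center C_max = M/(n_e·A·√(4πDt)), so D = M²/(4πt·(n_e·A·C_max)²).
n_e·A·C_max = 0.27 × 95.6 × 0.0198 = 0.5111 kg/m.
D = 1.50²/(4π × 17.4 × 0.5111²) = 0.0394 m²/day.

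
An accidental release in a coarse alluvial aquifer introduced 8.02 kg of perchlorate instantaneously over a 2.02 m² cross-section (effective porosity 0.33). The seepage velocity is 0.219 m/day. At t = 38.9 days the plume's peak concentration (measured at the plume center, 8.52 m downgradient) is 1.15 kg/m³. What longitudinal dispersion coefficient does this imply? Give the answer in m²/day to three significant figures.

0.224 m²/day

At the plume center C_max = M/(n_e·A·√(4πDt)), so D = M²/(4πt·(n_e·A·C_max)²).
n_e·A·C_max = 0.33 × 2.02 × 1.15 = 0.7666 kg/m.
D = 8.02²/(4π × 38.9 × 0.7666²) = 0.224 m²/day.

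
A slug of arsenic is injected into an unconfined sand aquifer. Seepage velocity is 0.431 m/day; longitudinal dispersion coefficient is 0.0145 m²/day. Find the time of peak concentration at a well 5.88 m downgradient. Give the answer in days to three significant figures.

13.6 days

For the 1D instantaneous-source solution, setting ∂C/∂t = 0 at fixed x gives v²t² + 2Dt − x² = 0, so t = (√(D² + v²x²) − D)/v².
√(D² + v²x²) = √(0.0145² + 0.431² × 5.88²) = 2.534; v² = 0.185761.
t = (2.534 − 0.0145)/0.185761 = 13.6 days (vs. the pure-advection estimate x/v = 13.6 d).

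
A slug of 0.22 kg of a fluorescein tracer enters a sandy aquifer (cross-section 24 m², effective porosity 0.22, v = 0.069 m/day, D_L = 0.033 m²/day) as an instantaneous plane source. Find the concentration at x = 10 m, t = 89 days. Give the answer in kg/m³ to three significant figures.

For an instantaneous plane source, C(x,t) = M/(n_e·A·√(4πDt)) · exp(−(x−vt)²/(4Dt)), with n_e·A the pore (flow) area.
Plume center vt = 0.069 × 89 = 6.141 m, so the well at 10 m is 3.859 m downgradient of the peak.
√(4πDt) = 6.075 m, giving peak height M/(n_e·A·√(4πDt)) = 0.22/(0.22 × 24 × 6.075) = 0.006859 kg/m³.
(x−vt)²/(4Dt) = (3.859)²/(4 × 0.033 × 89) = 1.268; exp(−1.268) = 0.2814.
C = 0.006859 × 0.2814 = 0.00193 kg/m³.

0.00193 kg/m³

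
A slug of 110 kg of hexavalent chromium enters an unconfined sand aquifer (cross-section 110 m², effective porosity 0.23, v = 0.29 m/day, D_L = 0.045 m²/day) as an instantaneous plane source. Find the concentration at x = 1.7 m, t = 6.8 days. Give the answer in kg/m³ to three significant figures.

For an instantaneous plane source, C(x,t) = M/(n_e·A·√(4πDt)) · exp(−(x−vt)²/(4Dt)), with n_e·A the pore (flow) area.
Plume center vt = 0.29 × 6.8 = 1.972 m, so the well at 1.7 m is 0.272 m upgradient of the peak.
√(4πDt) = 1.961 m, giving peak height M/(n_e·A·√(4πDt)) = 110/(0.23 × 110 × 1.961) = 2.217 kg/m³.
(x−vt)²/(4Dt) = (-0.272)²/(4 × 0.045 × 6.8) = 0.06044; exp(−0.06044) = 0.9414.
C = 2.217 × 0.9414 = 2.09 kg/m³.

2.09 kg/m³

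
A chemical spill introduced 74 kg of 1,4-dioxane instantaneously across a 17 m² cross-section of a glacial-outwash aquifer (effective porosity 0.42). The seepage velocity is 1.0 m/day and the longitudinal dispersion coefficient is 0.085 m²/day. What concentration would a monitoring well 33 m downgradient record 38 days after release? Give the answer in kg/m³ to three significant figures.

0.235 kg/m³

For an instantaneous plane source, C(x,t) = M/(n_e·A·√(4πDt)) · exp(−(x−vt)²/(4Dt)), with n_e·A the pore (flow) area.
Plume center vt = 1.0 × 38 = 38 m, so the well at 33 m is 5 m upgradient of the peak.
√(4πDt) = 6.371 m, giving peak height M/(n_e·A·√(4πDt)) = 74/(0.42 × 17 × 6.371) = 1.627 kg/m³.
(x−vt)²/(4Dt) = (-5)²/(4 × 0.085 × 38) = 1.935; exp(−1.935) = 0.1444.
C = 1.627 × 0.1444 = 0.235 kg/m³.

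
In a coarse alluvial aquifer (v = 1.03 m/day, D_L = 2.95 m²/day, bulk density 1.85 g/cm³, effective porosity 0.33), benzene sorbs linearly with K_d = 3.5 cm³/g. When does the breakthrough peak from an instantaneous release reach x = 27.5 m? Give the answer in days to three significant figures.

Retardation factor R = 1 + ρ_b·K_d/n = 1 + 1.85 × 3.5/0.33 = 20.62.
Sorption retards both mechanisms: v_R = v/R = 0.04995 m/day, D_R = D/R = 0.1431 m²/day.
Peak time from v_R²t² + 2D_R t − x² = 0: t = (√(D_R² + v_R²x²) − D_R)/v_R².
√(D_R² + v_R²x²) = √(0.1431² + 0.04995² × 27.5²) = 1.381; v_R² = 0.002495.
t = (1.381 − 0.1431)/0.002495 = 496 days.

496 days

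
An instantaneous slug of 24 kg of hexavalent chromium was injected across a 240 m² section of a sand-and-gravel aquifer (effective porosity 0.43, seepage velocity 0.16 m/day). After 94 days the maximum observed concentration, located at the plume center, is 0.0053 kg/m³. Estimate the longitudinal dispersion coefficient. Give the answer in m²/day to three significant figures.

1.63 m²/day

At the plume center C_max = M/(n_e·A·√(4πDt)), so D = M²/(4πt·(n_e·A·C_max)²).
n_e·A·C_max = 0.43 × 240 × 0.0053 = 0.5470 kg/m.
D = 24²/(4π × 94 × 0.5470²) = 1.63 m²/day.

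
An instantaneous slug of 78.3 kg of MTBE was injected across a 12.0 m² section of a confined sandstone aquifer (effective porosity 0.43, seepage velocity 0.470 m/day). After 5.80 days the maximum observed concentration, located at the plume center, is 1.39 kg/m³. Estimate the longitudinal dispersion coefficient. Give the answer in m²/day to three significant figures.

1.64 m²/day

At the plume center C_max = M/(n_e·A·√(4πDt)), so D = M²/(4πt·(n_e·A·C_max)²).
n_e·A·C_max = 0.43 × 12.0 × 1.39 = 7.172 kg/m.
D = 78.3²/(4π × 5.80 × 7.172²) = 1.64 m²/day.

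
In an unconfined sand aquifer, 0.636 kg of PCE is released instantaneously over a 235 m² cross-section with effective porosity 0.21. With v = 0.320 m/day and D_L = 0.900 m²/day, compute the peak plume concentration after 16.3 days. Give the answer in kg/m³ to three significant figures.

0.000949 kg/m³

The peak of an instantaneous 1D plume sits at x = vt; there the Gaussian factor is 1 and C_max = M/(n_e·A·√(4πDt)), where n_e·A is the pore area the mass is dissolved in.
√(4πDt) = √(4π × 0.900 × 16.3) = 13.58 m, so C_max = 0.636/(0.21 × 235 × 13.58) = 0.000949 kg/m³.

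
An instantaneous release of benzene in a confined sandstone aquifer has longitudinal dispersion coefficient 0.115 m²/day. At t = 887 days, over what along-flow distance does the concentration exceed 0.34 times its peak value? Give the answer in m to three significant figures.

The plume is Gaussian with σ = √(2Dt) = √(2 × 0.115 × 887) = 14.28 m.
C/C_peak = exp(−Δx²/(2σ²)) = 0.34 ⇒ Δx = σ·√(−2 ln 0.34) = 14.28 × 1.469 = 20.98 m.
Width = 2Δx = 42.0 m.

42.0 m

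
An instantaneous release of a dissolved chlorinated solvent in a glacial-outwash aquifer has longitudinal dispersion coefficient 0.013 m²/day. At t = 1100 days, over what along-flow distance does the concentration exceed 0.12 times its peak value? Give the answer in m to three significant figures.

22.0 m

The plume is Gaussian with σ = √(2Dt) = √(2 × 0.013 × 1100) = 5.348 m.
C/C_peak = exp(−Δx²/(2σ²)) = 0.12 ⇒ Δx = σ·√(−2 ln 0.12) = 5.348 × 2.059 = 11.01 m.
Width = 2Δx = 22.0 m.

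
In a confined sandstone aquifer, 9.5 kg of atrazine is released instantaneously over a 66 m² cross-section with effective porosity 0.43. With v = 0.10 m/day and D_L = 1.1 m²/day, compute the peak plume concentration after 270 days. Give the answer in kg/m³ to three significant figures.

0.00548 kg/m³

The peak of an instantaneous 1D plume sits at x = vt; there the Gaussian factor is 1 and C_max = M/(n_e·A·√(4πDt)), where n_e·A is the pore area the mass is dissolved in.
√(4πDt) = √(4π × 1.1 × 270) = 61.09 m, so C_max = 9.5/(0.43 × 66 × 61.09) = 0.00548 kg/m³.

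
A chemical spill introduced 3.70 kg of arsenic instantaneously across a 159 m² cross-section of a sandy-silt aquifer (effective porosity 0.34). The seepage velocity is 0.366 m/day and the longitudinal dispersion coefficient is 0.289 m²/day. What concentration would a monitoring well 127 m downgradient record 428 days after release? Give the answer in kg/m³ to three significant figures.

For an instantaneous plane source, C(x,t) = M/(n_e·A·√(4πDt)) · exp(−(x−vt)²/(4Dt)), with n_e·A the pore (flow) area.
Plume center vt = 0.366 × 428 = 156.648 m, so the well at 127 m is 29.648 m upgradient of the peak.
√(4πDt) = 39.43 m, giving peak height M/(n_e·A·√(4πDt)) = 3.70/(0.34 × 159 × 39.43) = 0.001736 kg/m³.
(x−vt)²/(4Dt) = (-29.648)²/(4 × 0.289 × 428) = 1.777; exp(−1.777) = 0.1691.
C = 0.001736 × 0.1691 = 0.000294 kg/m³.

0.000294 kg/m³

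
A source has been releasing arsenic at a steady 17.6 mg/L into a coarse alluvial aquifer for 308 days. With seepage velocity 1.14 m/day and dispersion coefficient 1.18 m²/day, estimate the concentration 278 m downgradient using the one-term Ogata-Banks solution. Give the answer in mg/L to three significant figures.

17.5 mg/L

For a continuous step input, C/C₀ ≈ ½·erfc((x−vt)/(2√(Dt))).
vt = 1.14 × 308 = 351.12 m and 2√(Dt) = 2√(1.18 × 308) = 38.13 m.
Argument (x−vt)/(2√(Dt)) = (278 − 351.12)/38.13 = -1.918; ½·erfc(-1.918) = 0.9967.
C = 17.6 × 0.9967 = 17.5 mg/L.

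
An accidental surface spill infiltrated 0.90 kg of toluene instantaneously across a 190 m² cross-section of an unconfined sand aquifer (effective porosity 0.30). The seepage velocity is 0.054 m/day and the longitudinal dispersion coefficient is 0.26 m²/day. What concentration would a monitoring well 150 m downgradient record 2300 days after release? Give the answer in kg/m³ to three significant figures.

For an instantaneous plane source, C(x,t) = M/(n_e·A·√(4πDt)) · exp(−(x−vt)²/(4Dt)), with n_e·A the pore (flow) area.
Plume center vt = 0.054 × 2300 = 124.2 m, so the well at 150 m is 25.8 m downgradient of the peak.
√(4πDt) = 86.69 m, giving peak height M/(n_e·A·√(4πDt)) = 0.90/(0.30 × 190 × 86.69) = 0.0001821 kg/m³.
(x−vt)²/(4Dt) = (25.8)²/(4 × 0.26 × 2300) = 0.2783; exp(−0.2783) = 0.7571.
C = 0.0001821 × 0.7571 = 0.000138 kg/m³.

0.000138 kg/m³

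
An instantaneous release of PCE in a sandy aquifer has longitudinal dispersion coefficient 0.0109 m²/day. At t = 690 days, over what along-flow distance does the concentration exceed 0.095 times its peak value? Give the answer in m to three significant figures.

16.8 m

The plume is Gaussian with σ = √(2Dt) = √(2 × 0.0109 × 690) = 3.878 m.
C/C_peak = exp(−Δx²/(2σ²)) = 0.095 ⇒ Δx = σ·√(−2 ln 0.095) = 3.878 × 2.170 = 8.415 m.
Width = 2Δx = 16.8 m.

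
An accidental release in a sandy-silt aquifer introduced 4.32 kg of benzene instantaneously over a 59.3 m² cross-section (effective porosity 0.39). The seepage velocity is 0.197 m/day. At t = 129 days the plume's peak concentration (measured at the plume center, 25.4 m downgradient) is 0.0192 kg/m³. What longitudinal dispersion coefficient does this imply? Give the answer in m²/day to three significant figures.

0.0584 m²/day

At the plume center C_max = M/(n_e·A·√(4πDt)), so D = M²/(4πt·(n_e·A·C_max)²).
n_e·A·C_max = 0.39 × 59.3 × 0.0192 = 0.4440 kg/m.
D = 4.32²/(4π × 129 × 0.4440²) = 0.0584 m²/day.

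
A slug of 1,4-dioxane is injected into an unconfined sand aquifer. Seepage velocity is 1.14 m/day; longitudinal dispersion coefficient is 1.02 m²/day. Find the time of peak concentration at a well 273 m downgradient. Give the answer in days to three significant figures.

For the 1D instantaneous-source solution, setting ∂C/∂t = 0 at fixed x gives v²t² + 2Dt − x² = 0, so t = (√(D² + v²x²) − D)/v².
√(D² + v²x²) = √(1.02² + 1.14² × 273²) = 311.2; v² = 1.2996.
t = (311.2 − 1.02)/1.2996 = 239 days (vs. the pure-advection estimate x/v = 239 d).

239 days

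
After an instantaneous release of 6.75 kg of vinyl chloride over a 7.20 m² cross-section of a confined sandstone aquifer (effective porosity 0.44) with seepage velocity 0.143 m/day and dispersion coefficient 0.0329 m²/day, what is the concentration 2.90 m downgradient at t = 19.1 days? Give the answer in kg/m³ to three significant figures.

For an instantaneous plane source, C(x,t) = M/(n_e·A·√(4πDt)) · exp(−(x−vt)²/(4Dt)), with n_e·A the pore (flow) area.
Plume center vt = 0.143 × 19.1 = 2.7313 m, so the well at 2.90 m is 0.1687 m downgradient of the peak.
√(4πDt) = 2.810 m, giving peak height M/(n_e·A·√(4πDt)) = 6.75/(0.44 × 7.20 × 2.810) = 0.7582 kg/m³.
(x−vt)²/(4Dt) = (0.1687)²/(4 × 0.0329 × 19.1) = 0.01132; exp(−0.01132) = 0.9887.
C = 0.7582 × 0.9887 = 0.750 kg/m³.

0.750 kg/m³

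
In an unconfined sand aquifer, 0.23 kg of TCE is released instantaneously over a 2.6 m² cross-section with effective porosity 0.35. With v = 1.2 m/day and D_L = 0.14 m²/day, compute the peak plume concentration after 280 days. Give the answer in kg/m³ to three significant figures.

0.0114 kg/m³

The peak of an instantaneous 1D plume sits at x = vt; there the Gaussian factor is 1 and C_max = M/(n_e·A·√(4πDt)), where n_e·A is the pore area the mass is dissolved in.
√(4πDt) = √(4π × 0.14 × 280) = 22.19 m, so C_max = 0.23/(0.35 × 2.6 × 22.19) = 0.0114 kg/m³.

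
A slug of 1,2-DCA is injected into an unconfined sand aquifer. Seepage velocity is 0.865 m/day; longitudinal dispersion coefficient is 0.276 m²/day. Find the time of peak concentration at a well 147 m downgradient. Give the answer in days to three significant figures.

170 days

For the 1D instantaneous-source solution, setting ∂C/∂t = 0 at fixed x gives v²t² + 2Dt − x² = 0, so t = (√(D² + v²x²) − D)/v².
√(D² + v²x²) = √(0.276² + 0.865² × 147²) = 127.2; v² = 0.748225.
t = (127.2 − 0.276)/0.748225 = 170 days (vs. the pure-advection estimate x/v = 170 d).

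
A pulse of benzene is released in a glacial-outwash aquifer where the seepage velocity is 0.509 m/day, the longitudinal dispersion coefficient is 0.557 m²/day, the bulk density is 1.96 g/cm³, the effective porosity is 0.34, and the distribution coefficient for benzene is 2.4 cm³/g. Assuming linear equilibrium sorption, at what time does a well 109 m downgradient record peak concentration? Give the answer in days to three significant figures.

3150 days

Retardation factor R = 1 + ρ_b·K_d/n = 1 + 1.96 × 2.4/0.34 = 14.84.
Sorption retards both mechanisms: v_R = v/R = 0.03430 m/day, D_R = D/R = 0.03753 m²/day.
Peak time from v_R²t² + 2D_R t − x² = 0: t = (√(D_R² + v_R²x²) − D_R)/v_R².
√(D_R² + v_R²x²) = √(0.03753² + 0.03430² × 109²) = 3.739; v_R² = 0.001176.
t = (3.739 − 0.03753)/0.001176 = 3150 days.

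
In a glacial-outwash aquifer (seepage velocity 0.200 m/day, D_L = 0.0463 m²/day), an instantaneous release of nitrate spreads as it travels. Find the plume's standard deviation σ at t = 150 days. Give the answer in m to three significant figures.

Dispersive spreading gives a Gaussian with σ² = 2Dt; advection only shifts the center.
σ = √(2 × 0.0463 × 150) = 3.73 m.

3.73 m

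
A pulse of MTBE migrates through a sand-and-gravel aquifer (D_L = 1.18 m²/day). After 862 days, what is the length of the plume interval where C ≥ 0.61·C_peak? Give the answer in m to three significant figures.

89.7 m

The plume is Gaussian with σ = √(2Dt) = √(2 × 1.18 × 862) = 45.10 m.
C/C_peak = exp(−Δx²/(2σ²)) = 0.61 ⇒ Δx = σ·√(−2 ln 0.61) = 45.10 × 0.9943 = 44.84 m.
Width = 2Δx = 89.7 m.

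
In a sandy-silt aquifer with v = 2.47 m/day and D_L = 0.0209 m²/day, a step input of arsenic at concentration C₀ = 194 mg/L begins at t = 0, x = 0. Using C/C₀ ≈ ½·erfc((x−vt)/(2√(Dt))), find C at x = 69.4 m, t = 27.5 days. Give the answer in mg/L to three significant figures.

16.4 mg/L

For a continuous step input, C/C₀ ≈ ½·erfc((x−vt)/(2√(Dt))).
vt = 2.47 × 27.5 = 67.925 m and 2√(Dt) = 2√(0.0209 × 27.5) = 1.516 m.
Argument (x−vt)/(2√(Dt)) = (69.4 − 67.925)/1.516 = 0.9730; ½·erfc(0.9730) = 0.08441.
C = 194 × 0.08441 = 16.4 mg/L.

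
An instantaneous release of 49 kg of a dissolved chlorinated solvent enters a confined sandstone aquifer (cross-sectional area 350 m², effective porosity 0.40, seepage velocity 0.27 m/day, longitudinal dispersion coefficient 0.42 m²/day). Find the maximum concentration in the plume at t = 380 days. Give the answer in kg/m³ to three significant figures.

The peak of an instantaneous 1D plume sits at x = vt; there the Gaussian factor is 1 and C_max = M/(n_e·A·√(4πDt)), where n_e·A is the pore area the mass is dissolved in.
√(4πDt) = √(4π × 0.42 × 380) = 44.78 m, so C_max = 49/(0.40 × 350 × 44.78) = 0.00782 kg/m³.

0.00782 kg/m³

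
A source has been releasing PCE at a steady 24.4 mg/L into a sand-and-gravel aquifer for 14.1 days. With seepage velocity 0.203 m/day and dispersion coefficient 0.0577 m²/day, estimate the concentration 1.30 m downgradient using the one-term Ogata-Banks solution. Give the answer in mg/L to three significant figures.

21.7 mg/L

For a continuous step input, C/C₀ ≈ ½·erfc((x−vt)/(2√(Dt))).
vt = 0.203 × 14.1 = 2.8623 m and 2√(Dt) = 2√(0.0577 × 14.1) = 1.804 m.
Argument (x−vt)/(2√(Dt)) = (1.30 − 2.8623)/1.804 = -0.8660; ½·erfc(-0.8660) = 0.8897.
C = 24.4 × 0.8897 = 21.7 mg/L.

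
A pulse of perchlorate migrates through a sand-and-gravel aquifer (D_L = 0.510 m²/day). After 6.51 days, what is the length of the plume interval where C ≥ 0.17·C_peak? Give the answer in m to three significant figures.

9.70 m

The plume is Gaussian with σ = √(2Dt) = √(2 × 0.510 × 6.51) = 2.577 m.
C/C_peak = exp(−Δx²/(2σ²)) = 0.17 ⇒ Δx = σ·√(−2 ln 0.17) = 2.577 × 1.883 = 4.852 m.
Width = 2Δx = 9.70 m.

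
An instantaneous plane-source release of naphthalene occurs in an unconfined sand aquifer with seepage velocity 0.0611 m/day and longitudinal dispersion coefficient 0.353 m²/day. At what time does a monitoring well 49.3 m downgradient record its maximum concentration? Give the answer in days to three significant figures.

For the 1D instantaneous-source solution, setting ∂C/∂t = 0 at fixed x gives v²t² + 2Dt − x² = 0, so t = (√(D² + v²x²) − D)/v².
√(D² + v²x²) = √(0.353² + 0.0611² × 49.3²) = 3.033; v² = 0.00373321.
t = (3.033 − 0.353)/0.00373321 = 718 days (vs. the pure-advection estimate x/v = 807 d).

718 days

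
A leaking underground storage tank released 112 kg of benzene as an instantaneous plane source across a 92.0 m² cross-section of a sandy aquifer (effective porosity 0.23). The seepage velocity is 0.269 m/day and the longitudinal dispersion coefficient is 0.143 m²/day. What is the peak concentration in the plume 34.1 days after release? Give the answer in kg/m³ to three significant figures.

The peak of an instantaneous 1D plume sits at x = vt; there the Gaussian factor is 1 and C_max = M/(n_e·A·√(4πDt)), where n_e·A is the pore area the mass is dissolved in.
√(4πDt) = √(4π × 0.143 × 34.1) = 7.828 m, so C_max = 112/(0.23 × 92.0 × 7.828) = 0.676 kg/m³.

0.676 kg/m³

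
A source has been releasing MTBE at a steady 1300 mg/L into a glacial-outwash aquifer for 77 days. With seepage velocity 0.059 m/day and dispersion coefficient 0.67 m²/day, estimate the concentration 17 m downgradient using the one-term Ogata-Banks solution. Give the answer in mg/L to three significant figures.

143 mg/L

For a continuous step input, C/C₀ ≈ ½·erfc((x−vt)/(2√(Dt))).
vt = 0.059 × 77 = 4.543 m and 2√(Dt) = 2√(0.67 × 77) = 14.37 m.
Argument (x−vt)/(2√(Dt)) = (17 − 4.543)/14.37 = 0.8669; ½·erfc(0.8669) = 0.1101.
C = 1300 × 0.1101 = 143 mg/L.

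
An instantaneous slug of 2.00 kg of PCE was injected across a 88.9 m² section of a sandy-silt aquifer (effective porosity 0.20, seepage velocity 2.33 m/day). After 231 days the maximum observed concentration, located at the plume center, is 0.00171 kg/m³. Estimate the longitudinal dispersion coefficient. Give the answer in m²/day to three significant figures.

1.49 m²/day

At the plume center C_max = M/(n_e·A·√(4πDt)), so D = M²/(4πt·(n_e·A·C_max)²).
n_e·A·C_max = 0.20 × 88.9 × 0.00171 = 0.03040 kg/m.
D = 2.00²/(4π × 231 × 0.03040²) = 1.49 m²/day.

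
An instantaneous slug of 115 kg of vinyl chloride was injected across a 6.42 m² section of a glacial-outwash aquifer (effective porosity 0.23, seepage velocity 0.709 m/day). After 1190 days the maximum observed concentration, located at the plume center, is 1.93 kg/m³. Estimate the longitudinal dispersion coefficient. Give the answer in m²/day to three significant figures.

At the plume center C_max = M/(n_e·A·√(4πDt)), so D = M²/(4πt·(n_e·A·C_max)²).
n_e·A·C_max = 0.23 × 6.42 × 1.93 = 2.850 kg/m.
D = 115²/(4π × 1190 × 2.850²) = 0.109 m²/day.

0.109 m²/day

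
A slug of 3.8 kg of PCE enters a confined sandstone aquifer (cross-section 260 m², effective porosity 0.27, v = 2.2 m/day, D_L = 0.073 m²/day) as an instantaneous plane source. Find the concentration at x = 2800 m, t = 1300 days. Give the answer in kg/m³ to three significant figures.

For an instantaneous plane source, C(x,t) = M/(n_e·A·√(4πDt)) · exp(−(x−vt)²/(4Dt)), with n_e·A the pore (flow) area.
Plume center vt = 2.2 × 1300 = 2860 m, so the well at 2800 m is 60 m upgradient of the peak.
√(4πDt) = 34.53 m, giving peak height M/(n_e·A·√(4πDt)) = 3.8/(0.27 × 260 × 34.53) = 0.001568 kg/m³.
(x−vt)²/(4Dt) = (-60)²/(4 × 0.073 × 1300) = 9.484; exp(−9.484) = 7.606e-05.
C = 0.001568 × 7.606e-05 = 1.19e-07 kg/m³.

1.19e-07 kg/m³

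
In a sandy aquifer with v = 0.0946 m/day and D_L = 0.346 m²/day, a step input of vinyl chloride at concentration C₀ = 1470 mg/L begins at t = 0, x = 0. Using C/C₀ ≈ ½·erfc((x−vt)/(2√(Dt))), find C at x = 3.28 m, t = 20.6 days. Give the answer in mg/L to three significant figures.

For a continuous step input, C/C₀ ≈ ½·erfc((x−vt)/(2√(Dt))).
vt = 0.0946 × 20.6 = 1.94876 m and 2√(Dt) = 2√(0.346 × 20.6) = 5.340 m.
Argument (x−vt)/(2√(Dt)) = (3.28 − 1.94876)/5.340 = 0.2493; ½·erfc(0.2493) = 0.3622.
C = 1470 × 0.3622 = 532 mg/L.

532 mg/L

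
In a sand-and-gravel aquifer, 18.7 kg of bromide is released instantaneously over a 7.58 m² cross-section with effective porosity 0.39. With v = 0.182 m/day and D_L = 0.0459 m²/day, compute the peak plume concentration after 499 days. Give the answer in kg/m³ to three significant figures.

0.373 kg/m³

The peak of an instantaneous 1D plume sits at x = vt; there the Gaussian factor is 1 and C_max = M/(n_e·A·√(4πDt)), where n_e·A is the pore area the mass is dissolved in.
√(4πDt) = √(4π × 0.0459 × 499) = 16.97 m, so C_max = 18.7/(0.39 × 7.58 × 16.97) = 0.373 kg/m³.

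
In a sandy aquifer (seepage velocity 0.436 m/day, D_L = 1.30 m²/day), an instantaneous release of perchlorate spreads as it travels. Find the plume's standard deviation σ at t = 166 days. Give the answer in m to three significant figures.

20.8 m

Dispersive spreading gives a Gaussian with σ² = 2Dt; advection only shifts the center.
σ = √(2 × 1.30 × 166) = 20.8 m.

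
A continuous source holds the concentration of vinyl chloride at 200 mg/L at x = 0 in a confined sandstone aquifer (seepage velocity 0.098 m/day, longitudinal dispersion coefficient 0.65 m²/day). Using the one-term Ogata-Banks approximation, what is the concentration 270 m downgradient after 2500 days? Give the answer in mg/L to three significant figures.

66.1 mg/L

For a continuous step input, C/C₀ ≈ ½·erfc((x−vt)/(2√(Dt))).
vt = 0.098 × 2500 = 245 m and 2√(Dt) = 2√(0.65 × 2500) = 80.62 m.
Argument (x−vt)/(2√(Dt)) = (270 − 245)/80.62 = 0.3101; ½·erfc(0.3101) = 0.3305.
C = 200 × 0.3305 = 66.1 mg/L.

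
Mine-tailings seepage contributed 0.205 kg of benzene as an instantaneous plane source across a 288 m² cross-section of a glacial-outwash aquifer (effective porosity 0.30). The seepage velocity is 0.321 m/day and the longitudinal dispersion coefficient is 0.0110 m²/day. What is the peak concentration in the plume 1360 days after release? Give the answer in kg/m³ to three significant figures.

The peak of an instantaneous 1D plume sits at x = vt; there the Gaussian factor is 1 and C_max = M/(n_e·A·√(4πDt)), where n_e·A is the pore area the mass is dissolved in.
√(4πDt) = √(4π × 0.0110 × 1360) = 13.71 m, so C_max = 0.205/(0.30 × 288 × 13.71) = 0.000173 kg/m³.

0.000173 kg/m³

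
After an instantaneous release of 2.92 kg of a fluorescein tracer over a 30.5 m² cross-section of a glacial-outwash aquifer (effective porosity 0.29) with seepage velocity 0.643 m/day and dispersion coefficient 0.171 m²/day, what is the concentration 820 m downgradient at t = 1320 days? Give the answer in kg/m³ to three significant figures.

0.00248 kg/m³

For an instantaneous plane source, C(x,t) = M/(n_e·A·√(4πDt)) · exp(−(x−vt)²/(4Dt)), with n_e·A the pore (flow) area.
Plume center vt = 0.643 × 1320 = 848.76 m, so the well at 820 m is 28.76 m upgradient of the peak.
√(4πDt) = 53.26 m, giving peak height M/(n_e·A·√(4πDt)) = 2.92/(0.29 × 30.5 × 53.26) = 0.006198 kg/m³.
(x−vt)²/(4Dt) = (-28.76)²/(4 × 0.171 × 1320) = 0.9161; exp(−0.9161) = 0.4001.
C = 0.006198 × 0.4001 = 0.00248 kg/m³.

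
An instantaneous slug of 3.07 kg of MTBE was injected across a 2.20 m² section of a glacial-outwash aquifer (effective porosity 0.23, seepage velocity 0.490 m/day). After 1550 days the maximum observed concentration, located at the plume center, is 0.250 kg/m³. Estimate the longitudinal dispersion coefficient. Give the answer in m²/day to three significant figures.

0.0302 m²/day

At the plume center C_max = M/(n_e·A·√(4πDt)), so D = M²/(4πt·(n_e·A·C_max)²).
n_e·A·C_max = 0.23 × 2.20 × 0.250 = 0.1265 kg/m.
D = 3.07²/(4π × 1550 × 0.1265²) = 0.0302 m²/day.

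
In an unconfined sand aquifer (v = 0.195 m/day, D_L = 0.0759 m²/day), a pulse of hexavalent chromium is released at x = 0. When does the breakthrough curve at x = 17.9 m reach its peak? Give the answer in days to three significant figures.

89.8 days

For the 1D instantaneous-source solution, setting ∂C/∂t = 0 at fixed x gives v²t² + 2Dt − x² = 0, so t = (√(D² + v²x²) − D)/v².
√(D² + v²x²) = √(0.0759² + 0.195² × 17.9²) = 3.491; v² = 0.038025.
t = (3.491 − 0.0759)/0.038025 = 89.8 days (vs. the pure-advection estimate x/v = 91.8 d).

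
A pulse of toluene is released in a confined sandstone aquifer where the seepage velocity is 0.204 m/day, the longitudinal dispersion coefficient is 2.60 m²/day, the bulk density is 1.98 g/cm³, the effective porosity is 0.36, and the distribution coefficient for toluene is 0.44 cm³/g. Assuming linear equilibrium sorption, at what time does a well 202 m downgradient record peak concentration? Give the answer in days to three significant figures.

Retardation factor R = 1 + ρ_b·K_d/n = 1 + 1.98 × 0.44/0.36 = 3.420.
Sorption retards both mechanisms: v_R = v/R = 0.05965 m/day, D_R = D/R = 0.7602 m²/day.
Peak time from v_R²t² + 2D_R t − x² = 0: t = (√(D_R² + v_R²x²) − D_R)/v_R².
√(D_R² + v_R²x²) = √(0.7602² + 0.05965² × 202²) = 12.07; v_R² = 0.003558.
t = (12.07 − 0.7602)/0.003558 = 3180 days.

3180 days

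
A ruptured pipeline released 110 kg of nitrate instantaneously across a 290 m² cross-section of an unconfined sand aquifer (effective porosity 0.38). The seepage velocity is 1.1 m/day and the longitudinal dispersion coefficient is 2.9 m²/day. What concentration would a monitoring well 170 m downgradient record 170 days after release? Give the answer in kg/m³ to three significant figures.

0.0110 kg/m³

For an instantaneous plane source, C(x,t) = M/(n_e·A·√(4πDt)) · exp(−(x−vt)²/(4Dt)), with n_e·A the pore (flow) area.
Plume center vt = 1.1 × 170 = 187 m, so the well at 170 m is 17 m upgradient of the peak.
√(4πDt) = 78.71 m, giving peak height M/(n_e·A·√(4πDt)) = 110/(0.38 × 290 × 78.71) = 0.01268 kg/m³.
(x−vt)²/(4Dt) = (-17)²/(4 × 2.9 × 170) = 0.1466; exp(−0.1466) = 0.8636.
C = 0.01268 × 0.8636 = 0.0110 kg/m³.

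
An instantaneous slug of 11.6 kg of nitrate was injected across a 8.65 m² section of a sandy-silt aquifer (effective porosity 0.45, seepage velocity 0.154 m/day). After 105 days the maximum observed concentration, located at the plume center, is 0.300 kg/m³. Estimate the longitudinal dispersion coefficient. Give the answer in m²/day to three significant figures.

At the plume center C_max = M/(n_e·A·√(4πDt)), so D = M²/(4πt·(n_e·A·C_max)²).
n_e·A·C_max = 0.45 × 8.65 × 0.300 = 1.168 kg/m.
D = 11.6²/(4π × 105 × 1.168²) = 0.0748 m²/day.

0.0748 m²/day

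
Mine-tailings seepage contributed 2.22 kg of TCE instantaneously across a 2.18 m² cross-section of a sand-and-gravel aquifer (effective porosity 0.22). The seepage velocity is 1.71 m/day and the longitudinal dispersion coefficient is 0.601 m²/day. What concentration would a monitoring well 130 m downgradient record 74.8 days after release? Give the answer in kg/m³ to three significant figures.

For an instantaneous plane source, C(x,t) = M/(n_e·A·√(4πDt)) · exp(−(x−vt)²/(4Dt)), with n_e·A the pore (flow) area.
Plume center vt = 1.71 × 74.8 = 127.908 m, so the well at 130 m is 2.092 m downgradient of the peak.
√(4πDt) = 23.77 m, giving peak height M/(n_e·A·√(4πDt)) = 2.22/(0.22 × 2.18 × 23.77) = 0.1947 kg/m³.
(x−vt)²/(4Dt) = (2.092)²/(4 × 0.601 × 74.8) = 0.02434; exp(−0.02434) = 0.9760.
C = 0.1947 × 0.9760 = 0.190 kg/m³.

0.190 kg/m³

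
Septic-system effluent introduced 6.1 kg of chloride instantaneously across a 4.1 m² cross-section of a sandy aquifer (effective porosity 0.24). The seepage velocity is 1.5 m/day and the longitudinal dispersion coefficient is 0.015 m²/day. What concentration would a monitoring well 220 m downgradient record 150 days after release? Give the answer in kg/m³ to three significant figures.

0.0725 kg/m³

For an instantaneous plane source, C(x,t) = M/(n_e·A·√(4πDt)) · exp(−(x−vt)²/(4Dt)), with n_e·A the pore (flow) area.
Plume center vt = 1.5 × 150 = 225 m, so the well at 220 m is 5 m upgradient of the peak.
√(4πDt) = 5.317 m, giving peak height M/(n_e·A·√(4πDt)) = 6.1/(0.24 × 4.1 × 5.317) = 1.166 kg/m³.
(x−vt)²/(4Dt) = (-5)²/(4 × 0.015 × 150) = 2.778; exp(−2.778) = 0.06216.
C = 1.166 × 0.06216 = 0.0725 kg/m³.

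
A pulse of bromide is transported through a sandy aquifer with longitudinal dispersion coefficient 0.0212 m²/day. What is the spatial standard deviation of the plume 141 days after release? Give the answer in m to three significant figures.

Dispersive spreading gives a Gaussian with σ² = 2Dt; advection only shifts the center.
σ = √(2 × 0.0212 × 141) = 2.45 m.

2.45 m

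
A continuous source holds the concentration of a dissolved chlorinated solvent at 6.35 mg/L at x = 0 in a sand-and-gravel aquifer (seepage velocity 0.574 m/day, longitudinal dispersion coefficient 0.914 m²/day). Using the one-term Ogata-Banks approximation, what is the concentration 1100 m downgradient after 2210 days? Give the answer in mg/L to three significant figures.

For a continuous step input, C/C₀ ≈ ½·erfc((x−vt)/(2√(Dt))).
vt = 0.574 × 2210 = 1268.54 m and 2√(Dt) = 2√(0.914 × 2210) = 89.89 m.
Argument (x−vt)/(2√(Dt)) = (1100 − 1268.54)/89.89 = -1.875; ½·erfc(-1.875) = 0.9960.
C = 6.35 × 0.9960 = 6.32 mg/L.

6.32 mg/L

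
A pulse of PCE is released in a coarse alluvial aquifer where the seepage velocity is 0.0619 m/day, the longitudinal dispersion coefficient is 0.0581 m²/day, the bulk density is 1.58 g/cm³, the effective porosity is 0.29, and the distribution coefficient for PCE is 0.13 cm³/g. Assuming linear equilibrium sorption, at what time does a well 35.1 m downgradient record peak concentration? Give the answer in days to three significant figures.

Retardation factor R = 1 + ρ_b·K_d/n = 1 + 1.58 × 0.13/0.29 = 1.708.
Sorption retards both mechanisms: v_R = v/R = 0.03624 m/day, D_R = D/R = 0.03402 m²/day.
Peak time from v_R²t² + 2D_R t − x² = 0: t = (√(D_R² + v_R²x²) − D_R)/v_R².
√(D_R² + v_R²x²) = √(0.03402² + 0.03624² × 35.1²) = 1.272; v_R² = 0.001313.
t = (1.272 − 0.03402)/0.001313 = 943 days.

943 days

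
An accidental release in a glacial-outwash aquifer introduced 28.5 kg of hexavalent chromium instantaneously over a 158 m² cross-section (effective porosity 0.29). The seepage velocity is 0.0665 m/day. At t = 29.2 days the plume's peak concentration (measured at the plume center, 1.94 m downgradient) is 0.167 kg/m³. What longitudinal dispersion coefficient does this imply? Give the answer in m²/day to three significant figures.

0.0378 m²/day

At the plume center C_max = M/(n_e·A·√(4πDt)), so D = M²/(4πt·(n_e·A·C_max)²).
n_e·A·C_max = 0.29 × 158 × 0.167 = 7.652 kg/m.
D = 28.5²/(4π × 29.2 × 7.652²) = 0.0378 m²/day.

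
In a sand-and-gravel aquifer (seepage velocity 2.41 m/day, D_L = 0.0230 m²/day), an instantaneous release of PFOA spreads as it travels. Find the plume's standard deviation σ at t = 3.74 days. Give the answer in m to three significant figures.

Dispersive spreading gives a Gaussian with σ² = 2Dt; advection only shifts the center.
σ = √(2 × 0.0230 × 3.74) = 0.415 m.

0.415 m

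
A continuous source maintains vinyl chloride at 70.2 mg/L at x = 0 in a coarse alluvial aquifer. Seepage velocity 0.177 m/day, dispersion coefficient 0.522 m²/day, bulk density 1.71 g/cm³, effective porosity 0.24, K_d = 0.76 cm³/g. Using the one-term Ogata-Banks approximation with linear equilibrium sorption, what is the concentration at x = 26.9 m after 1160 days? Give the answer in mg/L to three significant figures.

45.3 mg/L

Retardation factor R = 1 + ρ_b·K_d/n = 1 + 1.71 × 0.76/0.24 = 6.415.
Sorption retards both mechanisms: v_R = v/R = 0.02759 m/day, D_R = D/R = 0.08137 m²/day.
v_R·t = 0.02759 × 1160 = 32.0044 m; 2√(D_R t) = 19.43 m; argument = (26.9 − 32.0044)/19.43 = -0.2627.
C = C₀ × ½·erfc(-0.2627) = 70.2 × 0.6449 = 45.3 mg/L.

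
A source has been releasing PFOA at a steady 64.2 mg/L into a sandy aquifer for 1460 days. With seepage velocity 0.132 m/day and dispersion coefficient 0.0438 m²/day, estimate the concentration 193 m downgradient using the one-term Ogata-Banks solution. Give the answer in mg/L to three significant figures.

For a continuous step input, C/C₀ ≈ ½·erfc((x−vt)/(2√(Dt))).
vt = 0.132 × 1460 = 192.72 m and 2√(Dt) = 2√(0.0438 × 1460) = 15.99 m.
Argument (x−vt)/(2√(Dt)) = (193 − 192.72)/15.99 = 0.01751; ½·erfc(0.01751) = 0.4901.
C = 64.2 × 0.4901 = 31.5 mg/L.

31.5 mg/L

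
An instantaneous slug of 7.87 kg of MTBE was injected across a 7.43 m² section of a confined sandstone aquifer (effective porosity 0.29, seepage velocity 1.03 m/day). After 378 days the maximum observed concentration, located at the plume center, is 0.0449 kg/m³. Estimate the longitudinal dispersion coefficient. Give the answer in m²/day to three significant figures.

At the plume center C_max = M/(n_e·A·√(4πDt)), so D = M²/(4πt·(n_e·A·C_max)²).
n_e·A·C_max = 0.29 × 7.43 × 0.0449 = 0.09675 kg/m.
D = 7.87²/(4π × 378 × 0.09675²) = 1.39 m²/day.

1.39 m²/day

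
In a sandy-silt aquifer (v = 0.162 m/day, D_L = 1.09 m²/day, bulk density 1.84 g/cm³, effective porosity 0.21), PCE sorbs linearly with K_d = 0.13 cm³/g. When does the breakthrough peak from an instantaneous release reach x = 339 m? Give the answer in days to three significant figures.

4390 days

Retardation factor R = 1 + ρ_b·K_d/n = 1 + 1.84 × 0.13/0.21 = 2.139.
Sorption retards both mechanisms: v_R = v/R = 0.07574 m/day, D_R = D/R = 0.5096 m²/day.
Peak time from v_R²t² + 2D_R t − x² = 0: t = (√(D_R² + v_R²x²) − D_R)/v_R².
√(D_R² + v_R²x²) = √(0.5096² + 0.07574² × 339²) = 25.68; v_R² = 0.005737.
t = (25.68 − 0.5096)/0.005737 = 4390 days.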